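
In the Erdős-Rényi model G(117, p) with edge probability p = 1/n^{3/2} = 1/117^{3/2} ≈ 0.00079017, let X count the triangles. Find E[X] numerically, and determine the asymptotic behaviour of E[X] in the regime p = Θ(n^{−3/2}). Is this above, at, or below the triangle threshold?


Number of potential triangles: C(117, 3) = 260130.
Each occurs with probability p³ ≈ (0.00079017)³ ≈ 4.9335964e-10.
By linearity: E[X] = C(117, 3)·p³ ≈ 260130 · 4.9335964e-10 ≈ 0.00013.
Since α = 3/2 > 1, p = c/n^{3/2} = o(1/n) is below the triangle threshold p ~ 1/n. Asymptotically E[X] ~ (c³/6)·n^{3(1−α)} = (1³/6)·n^{-1.5} → 0, so by Markov's inequality G has no triangles w.h.p.

E[X] ≈ 0.00013; in regime p = Θ(1/n^{3/2}) E[X] tends to 0 (below the triangle threshold p ~ 1/n).


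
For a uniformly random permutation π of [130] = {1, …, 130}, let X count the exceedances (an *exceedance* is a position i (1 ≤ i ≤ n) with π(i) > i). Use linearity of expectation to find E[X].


Write X = Σ_{i=1}^{130} X_i, where X_i = 1_{π(i) > i}.
For each fixed i, π(i) is uniform over {1, …, 130} (marginal of a uniform permutation), so P[π(i) > i] = (n − i)/n. Summing: Σ_{i=1}^{130} (n − i)/n = (0 + 1 + … + 129)/130 = 130(130 − 1)/(2·130) = (130 − 1)/2.
Hence E[X] = Σ_{i=1}^{130} (130 − i)/130 = 129/2 ≈ 64.500000.

E[X] = 129/2 = 64.500000.


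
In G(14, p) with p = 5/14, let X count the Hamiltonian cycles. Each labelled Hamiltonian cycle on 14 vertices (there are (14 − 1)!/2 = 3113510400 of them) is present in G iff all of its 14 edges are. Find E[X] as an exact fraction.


K_14 has (14 − 1)!/2 = 3113510400 labelled Hamiltonian cycles.
For each such Hamiltonian cycle H, let X_H = 1 if all 14 edges of H are present in G. Then P[X_H = 1] = p^{14} = (5/14)^{14} = 6103515625/11112006825558016.
By linearity of expectation: E[X] = Σ_H E[X_H] = 3113510400 · p^{14} = 3113510400 · 6103515625/11112006825558016 = 5302276611328125/3100448333024.
Numerically: E[X] ≈ 1710.16.

E[X] = 3113510400 · (5/14)^{14} = 5302276611328125/3100448333024 ≈ 1710.16.


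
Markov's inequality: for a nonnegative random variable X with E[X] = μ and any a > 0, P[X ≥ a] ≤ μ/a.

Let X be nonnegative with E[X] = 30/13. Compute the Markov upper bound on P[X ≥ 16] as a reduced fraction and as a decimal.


μ = E[X] = 30/13, a = 16.
Markov: P[X ≥ 16] ≤ μ/a = (30/13)/16 = 15/104.
Numerically: ≈ 0.144231.
(Since a = 16 > μ = 2.307692, the bound 15/104 is < 1 and informative.)

P[X ≥ 16] ≤ 15/104 ≈ 0.144231.


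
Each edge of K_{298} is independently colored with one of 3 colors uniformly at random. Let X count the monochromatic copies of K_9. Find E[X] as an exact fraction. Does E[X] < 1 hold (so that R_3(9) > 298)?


E[X] = C(298, 9) · 3^{1 − 36} = 45207677551849890 · 3^{−35} = 45207677551849890/50031545098999707.
As a reduced fraction: E[X] = 15069225850616630/16677181699666569 ≈ 0.904.
Is E[X] < 1? YES.
Since E[X] < 1, there exists a 3-coloring of K_{298} with no monochromatic K_9; hence R_3(9) > 298.

E[X] = 15069225850616630/16677181699666569 ≈ 0.904; E[X] < 1, so R_3(9) > 298.


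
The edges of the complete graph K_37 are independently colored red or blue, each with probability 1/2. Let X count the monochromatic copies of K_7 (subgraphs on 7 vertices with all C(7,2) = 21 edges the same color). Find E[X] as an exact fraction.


Let X = Σ_S X_S over the C(37, 7) = 10295472 subsets S of size 7, where X_S = 1 if the K_7 on S is monochromatic.
For a fixed S, the K_7 on S has C(7, 2) = 21 edges. P[all 21 edges red] = (1/2)^21, and likewise for blue, so P[monochromatic] = 2·(1/2)^21 = 2^{1 − 21} = 1/1048576.
By linearity: E[X] = C(37, 7) · 2^{1 − 21} = 10295472 · 1/1048576 = 643467/65536.
Numerically: E[X] ≈ 9.81853.

E[X] = C(37,7)·2^(1−C(7,2)) = 643467/65536 ≈ 9.81853.


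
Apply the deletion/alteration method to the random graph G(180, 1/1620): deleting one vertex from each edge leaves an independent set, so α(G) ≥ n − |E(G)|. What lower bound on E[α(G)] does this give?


E[|E(G)|] = C(180, 2)·p = 16110 · (1/1620) = 179/18.
E[α(G)] ≥ n − E[|E(G)|] = 180 − 179/18 = 3061/18.
Numerically: ≈ 170.0556.
(This is only a lower bound; the true E[α(G)] may be larger.)

E[α(G)] ≥ 3061/18 ≈ 170.0556.


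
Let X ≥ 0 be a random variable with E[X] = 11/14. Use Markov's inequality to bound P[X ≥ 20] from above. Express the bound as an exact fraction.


μ = E[X] = 11/14, a = 20.
Markov: P[X ≥ 20] ≤ μ/a = (11/14)/20 = 11/280.
Numerically: ≈ 0.039.
(Since a = 20 > μ = 0.786, the bound 11/280 is < 1 and informative.)

P[X ≥ 20] ≤ 11/280 ≈ 0.039.


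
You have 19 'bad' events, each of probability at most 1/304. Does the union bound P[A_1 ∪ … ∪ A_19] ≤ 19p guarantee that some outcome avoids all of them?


Union bound: P[∪_{i=1}^{19} A_i] ≤ Σ_i P[A_i] ≤ 19·p = 19·(1/304) = 1/16.
Numerically: 1/16 ≈ 0.0625.
Is 1/16 < 1? YES.
Since P[∪ A_i] ≤ 1/16 < 1, the complement has P[∩ A_i^c] ≥ 1 − 1/16 = 15/16 > 0, so some outcome avoids every A_i.

19·p = 1/16 ≈ 0.0625; existence CERTIFIED by the union bound.


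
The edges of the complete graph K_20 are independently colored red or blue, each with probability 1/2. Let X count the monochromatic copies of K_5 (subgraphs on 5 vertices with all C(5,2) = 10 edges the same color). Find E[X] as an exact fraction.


Let X = Σ_S X_S over the C(20, 5) = 15504 subsets S of size 5, where X_S = 1 if the K_5 on S is monochromatic.
For a fixed S, the K_5 on S has C(5, 2) = 10 edges. P[all 10 edges red] = (1/2)^10, and likewise for blue, so P[monochromatic] = 2·(1/2)^10 = 2^{1 − 10} = 1/512.
By linearity of expectation: E[X] = C(20, 5) · 2^{1 − 10} = 15504 · 1/512 = 969/32.
Numerically: E[X] ≈ 30.28125.

E[X] = C(20,5)·2^(1−C(5,2)) = 969/32 ≈ 30.28125.


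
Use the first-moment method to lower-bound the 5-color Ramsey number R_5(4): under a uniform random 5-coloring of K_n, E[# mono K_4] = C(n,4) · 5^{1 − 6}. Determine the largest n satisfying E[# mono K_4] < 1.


We need C(n, 4) · 5^{1 − 6} < 1, i.e. C(n, 4) < 5^{6 − 1} = 3125.
Check values of n near the boundary:
  n = 16: C(16, 4) = 1820; 1820 < 3125? YES
  n = 17: C(17, 4) = 2380; 2380 < 3125? YES
  n = 18: C(18, 4) = 3060; 3060 < 3125? YES
  n = 19: C(19, 4) = 3876; 3876 < 3125? NO
  n = 20: C(20, 4) = 4845; 4845 < 3125? NO
  n = 21: C(21, 4) = 5985; 5985 < 3125? NO
The largest n with C(n, 4) < 3125 is n = 18 (where E[X] = 612/625 ≈ 0.979). Hence R_5(4) > 18, i.e. R_5(4) ≥ 19.

Largest n = 18; hence R_5(4) > 18.


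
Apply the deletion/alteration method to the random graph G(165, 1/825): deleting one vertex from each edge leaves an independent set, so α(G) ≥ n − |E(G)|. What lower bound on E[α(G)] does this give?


E[|E(G)|] = C(165, 2)·p = 13530 · (1/825) = 82/5.
E[α(G)] ≥ n − E[|E(G)|] = 165 − 82/5 = 743/5.
Numerically: ≈ 148.600000.
(This is only a lower bound; the true E[α(G)] may be larger.)

E[α(G)] ≥ 743/5 ≈ 148.600000.


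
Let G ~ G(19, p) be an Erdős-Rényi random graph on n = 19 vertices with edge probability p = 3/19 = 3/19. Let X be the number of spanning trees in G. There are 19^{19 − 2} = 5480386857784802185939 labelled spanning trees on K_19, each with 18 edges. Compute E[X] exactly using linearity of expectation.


K_19 has 19^{19 − 2} = 5480386857784802185939 labelled spanning trees.
For each such spanning tree H, let X_H = 1 if all 18 edges of H are present in G. Then P[X_H = 1] = p^{18} = (3/19)^{18} = 387420489/104127350297911241532841.
Summing the indicators: E[X] = Σ_H E[X_H] = 5480386857784802185939 · p^{18} = 5480386857784802185939 · 387420489/104127350297911241532841 = 387420489/19.
Numerically: E[X] ≈ 2.03906e+07.

E[X] = 5480386857784802185939 · (3/19)^{18} = 387420489/19 ≈ 2.03906e+07.


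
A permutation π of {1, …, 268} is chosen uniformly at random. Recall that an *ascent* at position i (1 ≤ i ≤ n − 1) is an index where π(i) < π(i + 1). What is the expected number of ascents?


Write X = Σ X_I over i = 1, …, 267, with X_I the indicator of one ascent.
There are 267 indicators.
For each fixed i, the pair (π(i), π(i+1)) is a uniformly random ordered pair of distinct values from {1, …, 268}; by symmetry P[π(i) < π(i+1)] = 1/2.
By linearity: E[X] = 267 · (1/2) = (268 − 1) · (1/2) = 267/2 ≈ 133.50000.

E[X] = 267/2 = 133.50000.


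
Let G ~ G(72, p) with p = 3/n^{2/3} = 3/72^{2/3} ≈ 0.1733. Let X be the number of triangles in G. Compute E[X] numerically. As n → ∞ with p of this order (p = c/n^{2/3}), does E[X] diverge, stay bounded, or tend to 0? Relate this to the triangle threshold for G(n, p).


Number of potential triangles: C(72, 3) = 59640.
Each occurs with probability p³ ≈ (0.1733)³ ≈ 5.208333e-03.
By linearity: E[X] = C(72, 3)·p³ ≈ 59640 · 5.208333e-03 ≈ 310.6250.
Since α = 2/3 < 1, p = c/n^{2/3} ≫ 1/n is above the triangle threshold p ~ 1/n. Asymptotically E[X] ~ (c³/6)·n^{3(1−α)} = (3³/6)·n^{1} → ∞; triangles are abundant w.h.p.

E[X] ≈ 310.6250; in regime p = Θ(1/n^{2/3}) E[X] diverges (above the triangle threshold p ~ 1/n).


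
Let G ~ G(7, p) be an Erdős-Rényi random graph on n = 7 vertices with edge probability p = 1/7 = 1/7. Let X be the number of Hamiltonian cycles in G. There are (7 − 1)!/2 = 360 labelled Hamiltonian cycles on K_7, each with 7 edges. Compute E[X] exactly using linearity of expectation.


K_7 has (7 − 1)!/2 = 360 labelled Hamiltonian cycles.
For each such Hamiltonian cycle H, let X_H = 1 if all 7 edges of H are present in G. Then P[X_H = 1] = p^{7} = (1/7)^{7} = 1/823543.
By linearity of expectation: E[X] = Σ_H E[X_H] = 360 · p^{7} = 360 · 1/823543 = 360/823543.
Numerically: E[X] ≈ 0.000437.

E[X] = 360 · (1/7)^{7} = 360/823543 ≈ 0.000437.


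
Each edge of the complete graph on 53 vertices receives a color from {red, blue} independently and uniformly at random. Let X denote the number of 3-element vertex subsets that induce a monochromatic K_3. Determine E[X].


Let X = Σ_S X_S over the C(53, 3) = 23426 subsets S of size 3, where X_S = 1 if the K_3 on S is monochromatic.
For a fixed S, the K_3 on S has C(3, 2) = 3 edges. P[all 3 edges red] = (1/2)^3, and likewise for blue, so P[monochromatic] = 2·(1/2)^3 = 2^{1 − 3} = 1/4.
By linearity: E[X] = C(53, 3) · 2^{1 − 3} = 23426 · 1/4 = 11713/2.
Numerically: E[X] ≈ 5856.50000.

E[X] = C(53,3)·2^(1−C(3,2)) = 11713/2 ≈ 5856.50000.


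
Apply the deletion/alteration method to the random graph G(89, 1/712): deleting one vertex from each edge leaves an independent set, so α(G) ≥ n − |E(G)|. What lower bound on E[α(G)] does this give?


E[|E(G)|] = C(89, 2)·p = 3916 · (1/712) = 11/2.
E[α(G)] ≥ n − E[|E(G)|] = 89 − 11/2 = 167/2.
Numerically: ≈ 83.500000.
(This is only a lower bound; the true E[α(G)] may be larger.)

E[α(G)] ≥ 167/2 ≈ 83.500000.


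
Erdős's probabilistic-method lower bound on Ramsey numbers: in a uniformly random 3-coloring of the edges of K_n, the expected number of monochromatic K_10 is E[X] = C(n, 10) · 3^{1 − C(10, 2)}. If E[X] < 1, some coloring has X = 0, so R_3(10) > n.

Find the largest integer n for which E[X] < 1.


We need C(n, 10) · 3^{1 − 45} < 1, i.e. C(n, 10) < 3^{45 − 1} = 984770902183611232881.
Check values of n near the boundary:
  n = 570: C(570, 10) = 921524823451961408691; 921524823451961408691 < 984770902183611232881? YES
  n = 571: C(571, 10) = 937951290893172842001; 937951290893172842001 < 984770902183611232881? YES
  n = 572: C(572, 10) = 954640815642161682606; 954640815642161682606 < 984770902183611232881? YES
  n = 573: C(573, 10) = 971597135635805762226; 971597135635805762226 < 984770902183611232881? YES
  n = 574: C(574, 10) = 988824035203816502691; 988824035203816502691 < 984770902183611232881? NO
The largest n with C(n, 10) < 984770902183611232881 is n = 573 (where E[X] = 35985079097622435638/36472996377170786403 ≈ 0.986623). Hence R_3(10) > 573, i.e. R_3(10) ≥ 574.

Largest n = 573; hence R_3(10) > 573.


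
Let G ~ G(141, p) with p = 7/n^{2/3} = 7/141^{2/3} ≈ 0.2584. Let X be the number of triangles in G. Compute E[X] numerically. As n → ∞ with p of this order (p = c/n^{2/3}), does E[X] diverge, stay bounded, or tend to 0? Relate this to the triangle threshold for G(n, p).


Number of potential triangles: C(141, 3) = 457310.
Each occurs with probability p³ ≈ (0.2584)³ ≈ 1.725265e-02.
By linearity: E[X] = C(141, 3)·p³ ≈ 457310 · 1.725265e-02 ≈ 7889.8109.
Since α = 2/3 < 1, p = c/n^{2/3} ≫ 1/n is above the triangle threshold p ~ 1/n. Asymptotically E[X] ~ (c³/6)·n^{3(1−α)} = (7³/6)·n^{1} → ∞; triangles are abundant w.h.p.

E[X] ≈ 7889.8109; in regime p = Θ(1/n^{2/3}) E[X] diverges (above the triangle threshold p ~ 1/n).


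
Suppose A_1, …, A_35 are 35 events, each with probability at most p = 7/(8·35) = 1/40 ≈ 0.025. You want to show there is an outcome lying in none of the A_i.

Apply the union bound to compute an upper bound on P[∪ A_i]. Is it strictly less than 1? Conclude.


Union bound: P[∪_{i=1}^{35} A_i] ≤ Σ_i P[A_i] ≤ 35·p = 35·(1/40) = 7/8.
Numerically: 7/8 ≈ 0.875.
Is 7/8 < 1? YES.
Since P[∪ A_i] ≤ 7/8 < 1, the complement has P[∩ A_i^c] ≥ 1 − 7/8 = 1/8 > 0, so some outcome avoids every A_i.

35·p = 7/8 ≈ 0.875; existence CERTIFIED by the union bound.


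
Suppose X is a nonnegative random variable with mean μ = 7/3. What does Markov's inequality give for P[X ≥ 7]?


μ = E[X] = 7/3, a = 7.
Markov: P[X ≥ 7] ≤ μ/a = (7/3)/7 = 1/3.
Numerically: ≈ 0.333.
(Since a = 7 > μ = 2.333, the bound 1/3 is < 1 and informative.)

P[X ≥ 7] ≤ 1/3 ≈ 0.333.


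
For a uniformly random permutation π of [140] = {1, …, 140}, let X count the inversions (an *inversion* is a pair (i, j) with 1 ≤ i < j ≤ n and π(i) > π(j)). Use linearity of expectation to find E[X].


Write X = Σ X_I over the C(140, 2) = 9730 pairs i < j, with X_I the indicator of one inversion.
There are 9730 indicators.
For each fixed pair i < j, the values π(i) and π(j) are two distinct elements of {1, …, 140} in uniformly random order; by symmetry P[π(i) > π(j)] = 1/2.
By linearity: E[X] = 9730 · (1/2) = C(140, 2) · (1/2) = 9730/2 = 4865 ≈ 4865.00000.

E[X] = 4865 = 4865.00000.


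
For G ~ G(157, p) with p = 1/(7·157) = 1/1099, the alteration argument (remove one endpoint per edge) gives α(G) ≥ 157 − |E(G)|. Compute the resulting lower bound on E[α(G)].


E[|E(G)|] = C(157, 2)·p = 12246 · (1/1099) = 78/7.
E[α(G)] ≥ n − E[|E(G)|] = 157 − 78/7 = 1021/7.
Numerically: ≈ 145.8571.
(This is only a lower bound; the true E[α(G)] may be larger.)

E[α(G)] ≥ 1021/7 ≈ 145.8571.


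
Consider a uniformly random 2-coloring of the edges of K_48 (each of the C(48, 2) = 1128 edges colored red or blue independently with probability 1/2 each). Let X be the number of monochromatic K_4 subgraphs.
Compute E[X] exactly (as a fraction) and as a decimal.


Let X = Σ_S X_S over the C(48, 4) = 194580 subsets S of size 4, where X_S = 1 if the K_4 on S is monochromatic.
For a fixed S, the K_4 on S has C(4, 2) = 6 edges. P[all 6 edges red] = (1/2)^6, and likewise for blue, so P[monochromatic] = 2·(1/2)^6 = 2^{1 − 6} = 1/32.
By linearity of expectation: E[X] = C(48, 4) · 2^{1 − 6} = 194580 · 1/32 = 48645/8.
Numerically: E[X] ≈ 6080.6250.

E[X] = C(48,4)·2^(1−C(4,2)) = 48645/8 ≈ 6080.6250.


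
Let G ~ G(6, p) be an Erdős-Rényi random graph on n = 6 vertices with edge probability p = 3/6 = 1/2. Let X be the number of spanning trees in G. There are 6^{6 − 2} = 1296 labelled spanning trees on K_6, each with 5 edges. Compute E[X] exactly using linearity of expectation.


K_6 has 6^{6 − 2} = 1296 labelled spanning trees.
For each such spanning tree H, let X_H = 1 if all 5 edges of H are present in G. Then P[X_H = 1] = p^{5} = (1/2)^{5} = 1/32.
By linearity of expectation: E[X] = Σ_H E[X_H] = 1296 · p^{5} = 1296 · 1/32 = 81/2.
Numerically: E[X] ≈ 40.5.

E[X] = 1296 · (1/2)^{5} = 81/2 ≈ 40.5.


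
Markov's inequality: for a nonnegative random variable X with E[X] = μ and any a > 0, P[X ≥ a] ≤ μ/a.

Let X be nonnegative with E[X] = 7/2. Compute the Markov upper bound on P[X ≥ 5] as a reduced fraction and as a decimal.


μ = E[X] = 7/2, a = 5.
Markov: P[X ≥ 5] ≤ μ/a = (7/2)/5 = 7/10.
Numerically: ≈ 0.70000.
(Since a = 5 > μ = 3.50000, the bound 7/10 is < 1 and informative.)

P[X ≥ 5] ≤ 7/10 ≈ 0.70000.


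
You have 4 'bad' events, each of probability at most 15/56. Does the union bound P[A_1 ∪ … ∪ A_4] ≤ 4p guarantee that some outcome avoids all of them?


Union bound: P[∪_{i=1}^{4} A_i] ≤ Σ_i P[A_i] ≤ 4·p = 4·(15/56) = 15/14.
Numerically: 15/14 ≈ 1.071.
Is 15/14 < 1? NO.
Since the bound 15/14 is ≥ 1, the union bound is uninformative here; it does NOT by itself certify existence.

4·p = 15/14 ≈ 1.071; existence NOT certified by the union bound.


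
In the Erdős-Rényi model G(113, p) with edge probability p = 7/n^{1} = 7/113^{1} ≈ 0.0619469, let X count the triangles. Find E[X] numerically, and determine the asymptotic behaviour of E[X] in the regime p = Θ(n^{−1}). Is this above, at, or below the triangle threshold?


Number of potential triangles: C(113, 3) = 234136.
Each occurs with probability p³ ≈ (0.0619469)³ ≈ 2.37716206e-04.
By linearity: E[X] = C(113, 3)·p³ ≈ 234136 · 2.37716206e-04 ≈ 55.657922.
Here α = 1, so p = 7/n is exactly at the triangle threshold p ~ 1/n. Asymptotically E[X] → c³/6 = 7³/6 = 343/6 ≈ 57.166667, a bounded constant. In this regime the triangle count is asymptotically Poisson(c³/6).

E[X] ≈ 55.657922; in regime p = Θ(1/n^{1}) E[X] stays bounded (at the triangle threshold p ~ 1/n).


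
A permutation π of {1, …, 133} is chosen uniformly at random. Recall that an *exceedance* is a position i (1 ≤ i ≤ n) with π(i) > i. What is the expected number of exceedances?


Write X = Σ_{i=1}^{133} X_i, where X_i = 1_{π(i) > i}.
For each fixed i, π(i) is uniform over {1, …, 133} (marginal of a uniform permutation), so P[π(i) > i] = (n − i)/n. Summing: Σ_{i=1}^{133} (n − i)/n = (0 + 1 + … + 132)/133 = 133(133 − 1)/(2·133) = (133 − 1)/2.
Hence E[X] = Σ_{i=1}^{133} (133 − i)/133 = 66 ≈ 66.000000.

E[X] = 66 = 66.000000.


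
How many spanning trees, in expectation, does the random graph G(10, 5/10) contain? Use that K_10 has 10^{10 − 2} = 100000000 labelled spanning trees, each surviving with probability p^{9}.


K_10 has 10^{10 − 2} = 100000000 labelled spanning trees.
For each such spanning tree H, let X_H = 1 if all 9 edges of H are present in G. Then P[X_H = 1] = p^{9} = (1/2)^{9} = 1/512.
Summing the indicators: E[X] = Σ_H E[X_H] = 100000000 · p^{9} = 100000000 · 1/512 = 390625/2.
Numerically: E[X] ≈ 195312.

E[X] = 100000000 · (1/2)^{9} = 390625/2 ≈ 195312.


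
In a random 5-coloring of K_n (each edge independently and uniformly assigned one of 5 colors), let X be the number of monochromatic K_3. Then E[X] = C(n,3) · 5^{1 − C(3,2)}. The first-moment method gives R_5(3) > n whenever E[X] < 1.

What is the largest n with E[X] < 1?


We need C(n, 3) · 5^{1 − 3} < 1, i.e. C(n, 3) < 5^{3 − 1} = 25.
Check values of n near the boundary:
  n = 4: C(4, 3) = 4; 4 < 25? YES
  n = 5: C(5, 3) = 10; 10 < 25? YES
  n = 6: C(6, 3) = 20; 20 < 25? YES
  n = 7: C(7, 3) = 35; 35 < 25? NO
  n = 8: C(8, 3) = 56; 56 < 25? NO
The largest n with C(n, 3) < 25 is n = 6 (where E[X] = 4/5 ≈ 0.800). Hence R_5(3) > 6, i.e. R_5(3) ≥ 7.

Largest n = 6; hence R_5(3) > 6.


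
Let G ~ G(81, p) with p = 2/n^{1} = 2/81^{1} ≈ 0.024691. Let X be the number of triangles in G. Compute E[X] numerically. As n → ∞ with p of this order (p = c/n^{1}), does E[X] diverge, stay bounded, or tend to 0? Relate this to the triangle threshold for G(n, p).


Number of potential triangles: C(81, 3) = 85320.
Each occurs with probability p³ ≈ (0.024691)³ ≈ 1.5053411e-05.
By linearity: E[X] = C(81, 3)·p³ ≈ 85320 · 1.5053411e-05 ≈ 1.28436.
Here α = 1, so p = 2/n is exactly at the triangle threshold p ~ 1/n. Asymptotically E[X] → c³/6 = 2³/6 = 4/3 ≈ 1.33333, a bounded constant. In this regime the triangle count is asymptotically Poisson(c³/6).

E[X] ≈ 1.28436; in regime p = Θ(1/n^{1}) E[X] stays bounded (at the triangle threshold p ~ 1/n).


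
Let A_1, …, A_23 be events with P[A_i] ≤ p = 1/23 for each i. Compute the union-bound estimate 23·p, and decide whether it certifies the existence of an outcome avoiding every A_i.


Union bound: P[∪_{i=1}^{23} A_i] ≤ Σ_i P[A_i] ≤ 23·p = 23·(1/23) = 1.
Numerically: 1 ≈ 1.00000.
Is 1 < 1? NO.
Since the bound 1 is ≥ 1, the union bound is uninformative here; it does NOT by itself certify existence.

23·p = 1 ≈ 1.00000; existence NOT certified by the union bound.


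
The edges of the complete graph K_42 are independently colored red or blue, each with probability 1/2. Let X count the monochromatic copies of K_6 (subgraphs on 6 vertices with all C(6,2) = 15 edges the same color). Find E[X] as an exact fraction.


Let X = Σ_S X_S over the C(42, 6) = 5245786 subsets S of size 6, where X_S = 1 if the K_6 on S is monochromatic.
For a fixed S, the K_6 on S has C(6, 2) = 15 edges. P[all 15 edges red] = (1/2)^15, and likewise for blue, so P[monochromatic] = 2·(1/2)^15 = 2^{1 − 15} = 1/16384.
By linearity of expectation: E[X] = C(42, 6) · 2^{1 − 15} = 5245786 · 1/16384 = 2622893/8192.
Numerically: E[X] ≈ 320.177368.

E[X] = C(42,6)·2^(1−C(6,2)) = 2622893/8192 ≈ 320.177368.


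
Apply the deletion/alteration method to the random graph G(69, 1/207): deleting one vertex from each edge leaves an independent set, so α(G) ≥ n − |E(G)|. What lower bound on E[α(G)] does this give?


E[|E(G)|] = C(69, 2)·p = 2346 · (1/207) = 34/3.
E[α(G)] ≥ n − E[|E(G)|] = 69 − 34/3 = 173/3.
Numerically: ≈ 57.6667.
(This is only a lower bound; the true E[α(G)] may be larger.)

E[α(G)] ≥ 173/3 ≈ 57.6667.


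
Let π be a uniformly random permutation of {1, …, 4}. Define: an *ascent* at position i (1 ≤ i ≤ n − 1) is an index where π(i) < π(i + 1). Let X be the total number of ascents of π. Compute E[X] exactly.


Write X = Σ X_I over i = 1, …, 3, with X_I the indicator of one ascent.
There are 3 indicators.
For each fixed i, the pair (π(i), π(i+1)) is a uniformly random ordered pair of distinct values from {1, …, 4}; by symmetry P[π(i) < π(i+1)] = 1/2.
By linearity: E[X] = 3 · (1/2) = (4 − 1) · (1/2) = 3/2 ≈ 1.50000.

E[X] = 3/2 = 1.50000.


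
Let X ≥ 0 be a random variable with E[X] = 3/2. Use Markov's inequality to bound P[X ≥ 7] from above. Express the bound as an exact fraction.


μ = E[X] = 3/2, a = 7.
Markov: P[X ≥ 7] ≤ μ/a = (3/2)/7 = 3/14.
Numerically: ≈ 0.2143.
(Since a = 7 > μ = 1.5000, the bound 3/14 is < 1 and informative.)

P[X ≥ 7] ≤ 3/14 ≈ 0.2143.


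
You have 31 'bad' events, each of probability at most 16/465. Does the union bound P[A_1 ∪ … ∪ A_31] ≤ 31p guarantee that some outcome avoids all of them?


Union bound: P[∪_{i=1}^{31} A_i] ≤ Σ_i P[A_i] ≤ 31·p = 31·(16/465) = 16/15.
Numerically: 16/15 ≈ 1.0666667.
Is 16/15 < 1? NO.
Since the bound 16/15 is ≥ 1, the union bound is uninformative here; it does NOT by itself certify existence.

31·p = 16/15 ≈ 1.0666667; existence NOT certified by the union bound.


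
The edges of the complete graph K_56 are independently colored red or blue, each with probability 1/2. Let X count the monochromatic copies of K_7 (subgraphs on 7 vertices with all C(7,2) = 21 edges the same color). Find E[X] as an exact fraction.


Let X = Σ_S X_S over the C(56, 7) = 231917400 subsets S of size 7, where X_S = 1 if the K_7 on S is monochromatic.
For a fixed S, the K_7 on S has C(7, 2) = 21 edges. P[all 21 edges red] = (1/2)^21, and likewise for blue, so P[monochromatic] = 2·(1/2)^21 = 2^{1 − 21} = 1/1048576.
By linearity of expectation: E[X] = C(56, 7) · 2^{1 − 21} = 231917400 · 1/1048576 = 28989675/131072.
Numerically: E[X] ≈ 221.1737.

E[X] = C(56,7)·2^(1−C(7,2)) = 28989675/131072 ≈ 221.1737.


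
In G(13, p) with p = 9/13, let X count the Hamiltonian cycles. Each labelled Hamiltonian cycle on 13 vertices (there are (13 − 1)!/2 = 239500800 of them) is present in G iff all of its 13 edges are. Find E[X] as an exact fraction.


K_13 has (13 − 1)!/2 = 239500800 labelled Hamiltonian cycles.
For each such Hamiltonian cycle H, let X_H = 1 if all 13 edges of H are present in G. Then P[X_H = 1] = p^{13} = (9/13)^{13} = 2541865828329/302875106592253.
By linearity of expectation: E[X] = Σ_H E[X_H] = 239500800 · p^{13} = 239500800 · 2541865828329/302875106592253 = 608778899377458163200/302875106592253.
Numerically: E[X] ≈ 2.01e+06.

E[X] = 239500800 · (9/13)^{13} = 608778899377458163200/302875106592253 ≈ 2.01e+06.


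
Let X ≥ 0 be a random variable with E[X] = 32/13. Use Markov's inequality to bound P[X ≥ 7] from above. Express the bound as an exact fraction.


μ = E[X] = 32/13, a = 7.
Markov: P[X ≥ 7] ≤ μ/a = (32/13)/7 = 32/91.
Numerically: ≈ 0.35165.
(Since a = 7 > μ = 2.46154, the bound 32/91 is < 1 and informative.)

P[X ≥ 7] ≤ 32/91 ≈ 0.35165.


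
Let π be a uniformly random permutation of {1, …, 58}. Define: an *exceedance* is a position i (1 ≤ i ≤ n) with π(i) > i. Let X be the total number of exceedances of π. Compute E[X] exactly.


Write X = Σ_{i=1}^{58} X_i, where X_i = 1_{π(i) > i}.
For each fixed i, π(i) is uniform over {1, …, 58} (marginal of a uniform permutation), so P[π(i) > i] = (n − i)/n. Summing: Σ_{i=1}^{58} (n − i)/n = (0 + 1 + … + 57)/58 = 58(58 − 1)/(2·58) = (58 − 1)/2.
Hence E[X] = Σ_{i=1}^{58} (58 − i)/58 = 57/2 ≈ 28.500000.

E[X] = 57/2 = 28.500000.


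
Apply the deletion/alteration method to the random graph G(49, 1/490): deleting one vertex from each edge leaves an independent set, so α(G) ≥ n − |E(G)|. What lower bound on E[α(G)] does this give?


E[|E(G)|] = C(49, 2)·p = 1176 · (1/490) = 12/5.
E[α(G)] ≥ n − E[|E(G)|] = 49 − 12/5 = 233/5.
Numerically: ≈ 46.6000.
(This is only a lower bound; the true E[α(G)] may be larger.)

E[α(G)] ≥ 233/5 ≈ 46.6000.


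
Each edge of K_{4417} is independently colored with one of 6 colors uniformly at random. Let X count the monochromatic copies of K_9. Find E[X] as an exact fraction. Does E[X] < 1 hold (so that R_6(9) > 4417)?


E[X] = C(4417, 9) · 6^{1 − 36} = 1749208766098544225331185560 · 6^{−35} = 1749208766098544225331185560/1719070799748422591028658176.
As a reduced fraction: E[X] = 218651095762318028166398195/214883849968552823878582272 ≈ 1.017532.
Is E[X] < 1? NO.
Since E[X] ≥ 1, the first-moment bound is inconclusive at n = 4417; it does NOT by itself certify R_6(9) > 4417.

E[X] = 218651095762318028166398195/214883849968552823878582272 ≈ 1.017532; E[X] ≥ 1; first-moment method inconclusive here.


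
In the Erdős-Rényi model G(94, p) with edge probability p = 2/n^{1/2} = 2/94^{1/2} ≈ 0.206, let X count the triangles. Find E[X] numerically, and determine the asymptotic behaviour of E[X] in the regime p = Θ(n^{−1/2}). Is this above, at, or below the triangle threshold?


Number of potential triangles: C(94, 3) = 134044.
Each occurs with probability p³ ≈ (0.206)³ ≈ 8.77805e-03.
By linearity: E[X] = C(94, 3)·p³ ≈ 134044 · 8.77805e-03 ≈ 1176.645.
Since α = 1/2 < 1, p = c/n^{1/2} ≫ 1/n is above the triangle threshold p ~ 1/n. Asymptotically E[X] ~ (c³/6)·n^{3(1−α)} = (2³/6)·n^{1.5} → ∞; triangles are abundant w.h.p.

E[X] ≈ 1176.645; in regime p = Θ(1/n^{1/2}) E[X] diverges (above the triangle threshold p ~ 1/n).


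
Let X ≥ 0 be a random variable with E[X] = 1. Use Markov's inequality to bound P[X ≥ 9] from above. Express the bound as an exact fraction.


μ = E[X] = 1, a = 9.
Markov: P[X ≥ 9] ≤ μ/a = (1)/9 = 1/9.
Numerically: ≈ 0.11111.
(Since a = 9 > μ = 1.00000, the bound 1/9 is < 1 and informative.)

P[X ≥ 9] ≤ 1/9 ≈ 0.11111.


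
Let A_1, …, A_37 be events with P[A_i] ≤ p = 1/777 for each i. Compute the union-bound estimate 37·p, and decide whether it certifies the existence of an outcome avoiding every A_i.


Union bound: P[∪_{i=1}^{37} A_i] ≤ Σ_i P[A_i] ≤ 37·p = 37·(1/777) = 1/21.
Numerically: 1/21 ≈ 0.0476190.
Is 1/21 < 1? YES.
Since P[∪ A_i] ≤ 1/21 < 1, the complement has P[∩ A_i^c] ≥ 1 − 1/21 = 20/21 > 0, so some outcome avoids every A_i.

37·p = 1/21 ≈ 0.0476190; existence CERTIFIED by the union bound.


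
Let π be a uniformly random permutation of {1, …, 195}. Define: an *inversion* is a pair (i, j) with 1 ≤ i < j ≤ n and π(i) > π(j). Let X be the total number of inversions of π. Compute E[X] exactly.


Write X = Σ X_I over the C(195, 2) = 18915 pairs i < j, with X_I the indicator of one inversion.
There are 18915 indicators.
For each fixed pair i < j, the values π(i) and π(j) are two distinct elements of {1, …, 195} in uniformly random order; by symmetry P[π(i) > π(j)] = 1/2.
By linearity: E[X] = 18915 · (1/2) = C(195, 2) · (1/2) = 18915/2 = 18915/2 ≈ 9457.5000.

E[X] = 18915/2 = 9457.5000.


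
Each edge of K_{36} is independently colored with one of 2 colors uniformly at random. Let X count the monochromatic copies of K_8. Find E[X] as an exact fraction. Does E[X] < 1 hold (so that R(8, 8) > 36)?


E[X] = C(36, 8) · 2^{1 − 28} = 30260340 · 2^{−27} = 30260340/134217728.
As a reduced fraction: E[X] = 7565085/33554432 ≈ 0.2254571.
Is E[X] < 1? YES.
Since E[X] < 1, there exists a 2-coloring of K_{36} with no monochromatic K_8; hence R(8, 8) > 36.

E[X] = 7565085/33554432 ≈ 0.2254571; E[X] < 1, so R(8, 8) > 36.


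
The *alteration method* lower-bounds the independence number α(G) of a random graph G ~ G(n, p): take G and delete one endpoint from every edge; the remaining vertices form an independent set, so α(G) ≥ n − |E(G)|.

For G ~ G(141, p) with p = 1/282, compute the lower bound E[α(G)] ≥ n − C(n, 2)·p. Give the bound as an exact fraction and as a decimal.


E[|E(G)|] = C(141, 2)·p = 9870 · (1/282) = 35.
E[α(G)] ≥ n − E[|E(G)|] = 141 − 35 = 106.
Numerically: ≈ 106.00000.
(This is only a lower bound; the true E[α(G)] may be larger.)

E[α(G)] ≥ 106 ≈ 106.00000.


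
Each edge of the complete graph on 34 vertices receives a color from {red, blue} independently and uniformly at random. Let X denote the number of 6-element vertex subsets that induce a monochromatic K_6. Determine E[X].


Let X = Σ_S X_S over the C(34, 6) = 1344904 subsets S of size 6, where X_S = 1 if the K_6 on S is monochromatic.
For a fixed S, the K_6 on S has C(6, 2) = 15 edges. P[all 15 edges red] = (1/2)^15, and likewise for blue, so P[monochromatic] = 2·(1/2)^15 = 2^{1 − 15} = 1/16384.
Summing: E[X] = C(34, 6) · 2^{1 − 15} = 1344904 · 1/16384 = 168113/2048.
Numerically: E[X] ≈ 82.086426.

E[X] = C(34,6)·2^(1−C(6,2)) = 168113/2048 ≈ 82.086426.


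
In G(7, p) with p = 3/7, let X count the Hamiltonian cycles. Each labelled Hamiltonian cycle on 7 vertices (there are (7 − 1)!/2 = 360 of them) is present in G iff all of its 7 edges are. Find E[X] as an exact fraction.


K_7 has (7 − 1)!/2 = 360 labelled Hamiltonian cycles.
For each such Hamiltonian cycle H, let X_H = 1 if all 7 edges of H are present in G. Then P[X_H = 1] = p^{7} = (3/7)^{7} = 2187/823543.
By linearity of expectation: E[X] = Σ_H E[X_H] = 360 · p^{7} = 360 · 2187/823543 = 787320/823543.
Numerically: E[X] ≈ 0.956.

E[X] = 360 · (3/7)^{7} = 787320/823543 ≈ 0.956.


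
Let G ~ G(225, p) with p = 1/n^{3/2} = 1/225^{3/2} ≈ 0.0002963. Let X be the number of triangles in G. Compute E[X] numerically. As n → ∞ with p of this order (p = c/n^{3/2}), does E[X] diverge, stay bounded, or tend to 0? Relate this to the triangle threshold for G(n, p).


Number of potential triangles: C(225, 3) = 1873200.
Each occurs with probability p³ ≈ (0.0002963)³ ≈ 2.601229e-11.
By linearity: E[X] = C(225, 3)·p³ ≈ 1873200 · 2.601229e-11 ≈ 0.0000.
Since α = 3/2 > 1, p = c/n^{3/2} = o(1/n) is below the triangle threshold p ~ 1/n. Asymptotically E[X] ~ (c³/6)·n^{3(1−α)} = (1³/6)·n^{-1.5} → 0, so by Markov's inequality G has no triangles w.h.p.

E[X] ≈ 0.0000; in regime p = Θ(1/n^{3/2}) E[X] tends to 0 (below the triangle threshold p ~ 1/n).


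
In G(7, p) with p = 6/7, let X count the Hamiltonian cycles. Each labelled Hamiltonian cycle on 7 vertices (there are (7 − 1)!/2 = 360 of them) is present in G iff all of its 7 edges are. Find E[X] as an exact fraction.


K_7 has (7 − 1)!/2 = 360 labelled Hamiltonian cycles.
For each such Hamiltonian cycle H, let X_H = 1 if all 7 edges of H are present in G. Then P[X_H = 1] = p^{7} = (6/7)^{7} = 279936/823543.
By linearity of expectation: E[X] = Σ_H E[X_H] = 360 · p^{7} = 360 · 279936/823543 = 100776960/823543.
Numerically: E[X] ≈ 122.37.

E[X] = 360 · (6/7)^{7} = 100776960/823543 ≈ 122.37.


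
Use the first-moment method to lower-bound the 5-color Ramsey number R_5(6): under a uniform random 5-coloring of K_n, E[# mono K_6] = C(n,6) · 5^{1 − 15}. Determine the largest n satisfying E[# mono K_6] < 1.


We need C(n, 6) · 5^{1 − 15} < 1, i.e. C(n, 6) < 5^{15 − 1} = 6103515625.
Check values of n near the boundary:
  n = 126: C(126, 6) = 4925156775; 4925156775 < 6103515625? YES
  n = 127: C(127, 6) = 5169379425; 5169379425 < 6103515625? YES
  n = 128: C(128, 6) = 5423611200; 5423611200 < 6103515625? YES
  n = 129: C(129, 6) = 5688177600; 5688177600 < 6103515625? YES
  n = 130: C(130, 6) = 5963412000; 5963412000 < 6103515625? YES
  n = 131: C(131, 6) = 6249655776; 6249655776 < 6103515625? NO
  n = 132: C(132, 6) = 6547258432; 6547258432 < 6103515625? NO
  n = 133: C(133, 6) = 6856577728; 6856577728 < 6103515625? NO
The largest n with C(n, 6) < 6103515625 is n = 130 (where E[X] = 47707296/48828125 ≈ 0.9770454). Hence R_5(6) > 130, i.e. R_5(6) ≥ 131.

Largest n = 130; hence R_5(6) > 130.


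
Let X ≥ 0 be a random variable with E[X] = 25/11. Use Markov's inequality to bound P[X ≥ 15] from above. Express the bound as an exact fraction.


μ = E[X] = 25/11, a = 15.
Markov: P[X ≥ 15] ≤ μ/a = (25/11)/15 = 5/33.
Numerically: ≈ 0.15152.
(Since a = 15 > μ = 2.27273, the bound 5/33 is < 1 and informative.)

P[X ≥ 15] ≤ 5/33 ≈ 0.15152.


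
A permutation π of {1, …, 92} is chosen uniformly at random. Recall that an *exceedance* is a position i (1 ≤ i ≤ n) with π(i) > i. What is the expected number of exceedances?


Write X = Σ_{i=1}^{92} X_i, where X_i = 1_{π(i) > i}.
For each fixed i, π(i) is uniform over {1, …, 92} (marginal of a uniform permutation), so P[π(i) > i] = (n − i)/n. Summing: Σ_{i=1}^{92} (n − i)/n = (0 + 1 + … + 91)/92 = 92(92 − 1)/(2·92) = (92 − 1)/2.
Hence E[X] = Σ_{i=1}^{92} (92 − i)/92 = 91/2 ≈ 45.50000.

E[X] = 91/2 = 45.50000.


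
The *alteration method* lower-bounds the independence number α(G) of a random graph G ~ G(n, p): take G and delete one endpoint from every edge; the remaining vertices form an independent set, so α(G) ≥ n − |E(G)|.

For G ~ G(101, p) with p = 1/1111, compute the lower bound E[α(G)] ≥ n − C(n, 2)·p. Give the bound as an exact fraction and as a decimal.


E[|E(G)|] = C(101, 2)·p = 5050 · (1/1111) = 50/11.
E[α(G)] ≥ n − E[|E(G)|] = 101 − 50/11 = 1061/11.
Numerically: ≈ 96.455.
(This is only a lower bound; the true E[α(G)] may be larger.)

E[α(G)] ≥ 1061/11 ≈ 96.455.


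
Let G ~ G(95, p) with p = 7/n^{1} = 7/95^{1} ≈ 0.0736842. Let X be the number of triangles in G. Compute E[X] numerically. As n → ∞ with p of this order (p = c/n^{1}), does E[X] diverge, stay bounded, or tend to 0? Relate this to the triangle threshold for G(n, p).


Number of potential triangles: C(95, 3) = 138415.
Each occurs with probability p³ ≈ (0.0736842)³ ≈ 4.00058318e-04.
By linearity: E[X] = C(95, 3)·p³ ≈ 138415 · 4.00058318e-04 ≈ 55.374072.
Here α = 1, so p = 7/n is exactly at the triangle threshold p ~ 1/n. Asymptotically E[X] → c³/6 = 7³/6 = 343/6 ≈ 57.166667, a bounded constant. In this regime the triangle count is asymptotically Poisson(c³/6).

E[X] ≈ 55.374072; in regime p = Θ(1/n^{1}) E[X] stays bounded (at the triangle threshold p ~ 1/n).


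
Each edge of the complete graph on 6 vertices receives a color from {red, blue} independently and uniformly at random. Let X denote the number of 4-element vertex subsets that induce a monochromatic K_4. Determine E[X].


Let X = Σ_S X_S over the C(6, 4) = 15 subsets S of size 4, where X_S = 1 if the K_4 on S is monochromatic.
For a fixed S, the K_4 on S has C(4, 2) = 6 edges. P[all 6 edges red] = (1/2)^6, and likewise for blue, so P[monochromatic] = 2·(1/2)^6 = 2^{1 − 6} = 1/32.
By linearity: E[X] = C(6, 4) · 2^{1 − 6} = 15 · 1/32 = 15/32.
Numerically: E[X] ≈ 0.4688.

E[X] = C(6,4)·2^(1−C(4,2)) = 15/32 ≈ 0.4688.


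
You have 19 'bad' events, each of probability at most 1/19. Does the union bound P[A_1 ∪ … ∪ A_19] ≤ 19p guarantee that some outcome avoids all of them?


Union bound: P[∪_{i=1}^{19} A_i] ≤ Σ_i P[A_i] ≤ 19·p = 19·(1/19) = 1.
Numerically: 1 ≈ 1.000000.
Is 1 < 1? NO.
Since the bound 1 is ≥ 1, the union bound is uninformative here; it does NOT by itself certify existence.

19·p = 1 ≈ 1.000000; existence NOT certified by the union bound.


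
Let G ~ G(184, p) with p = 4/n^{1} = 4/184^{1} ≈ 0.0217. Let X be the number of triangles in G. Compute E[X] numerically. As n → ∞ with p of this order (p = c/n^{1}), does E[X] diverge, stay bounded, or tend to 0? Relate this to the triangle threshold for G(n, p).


Number of potential triangles: C(184, 3) = 1021384.
Each occurs with probability p³ ≈ (0.0217)³ ≈ 1.02737e-05.
By linearity: E[X] = C(184, 3)·p³ ≈ 1021384 · 1.02737e-05 ≈ 10.493.
Here α = 1, so p = 4/n is exactly at the triangle threshold p ~ 1/n. Asymptotically E[X] → c³/6 = 4³/6 = 32/3 ≈ 10.667, a bounded constant. In this regime the triangle count is asymptotically Poisson(c³/6).

E[X] ≈ 10.493; in regime p = Θ(1/n^{1}) E[X] stays bounded (at the triangle threshold p ~ 1/n).


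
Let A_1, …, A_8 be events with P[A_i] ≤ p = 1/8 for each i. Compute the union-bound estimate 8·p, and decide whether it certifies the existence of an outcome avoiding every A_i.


Union bound: P[∪_{i=1}^{8} A_i] ≤ Σ_i P[A_i] ≤ 8·p = 8·(1/8) = 1.
Numerically: 1 ≈ 1.00000.
Is 1 < 1? NO.
Since the bound 1 is ≥ 1, the union bound is uninformative here; it does NOT by itself certify existence.

8·p = 1 ≈ 1.00000; existence NOT certified by the union bound.


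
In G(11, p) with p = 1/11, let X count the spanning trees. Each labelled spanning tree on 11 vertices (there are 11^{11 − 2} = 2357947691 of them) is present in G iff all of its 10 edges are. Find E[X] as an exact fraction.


K_11 has 11^{11 − 2} = 2357947691 labelled spanning trees.
For each such spanning tree H, let X_H = 1 if all 10 edges of H are present in G. Then P[X_H = 1] = p^{10} = (1/11)^{10} = 1/25937424601.
Summing the indicators: E[X] = Σ_H E[X_H] = 2357947691 · p^{10} = 2357947691 · 1/25937424601 = 1/11.
Numerically: E[X] ≈ 0.09091.

E[X] = 2357947691 · (1/11)^{10} = 1/11 ≈ 0.09091.


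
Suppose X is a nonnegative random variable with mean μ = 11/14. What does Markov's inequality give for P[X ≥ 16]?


μ = E[X] = 11/14, a = 16.
Markov: P[X ≥ 16] ≤ μ/a = (11/14)/16 = 11/224.
Numerically: ≈ 0.0491.
(Since a = 16 > μ = 0.7857, the bound 11/224 is < 1 and informative.)

P[X ≥ 16] ≤ 11/224 ≈ 0.0491.


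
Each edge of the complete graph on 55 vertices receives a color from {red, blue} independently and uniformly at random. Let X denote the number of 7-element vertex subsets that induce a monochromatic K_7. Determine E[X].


Let X = Σ_S X_S over the C(55, 7) = 202927725 subsets S of size 7, where X_S = 1 if the K_7 on S is monochromatic.
For a fixed S, the K_7 on S has C(7, 2) = 21 edges. P[all 21 edges red] = (1/2)^21, and likewise for blue, so P[monochromatic] = 2·(1/2)^21 = 2^{1 − 21} = 1/1048576.
By linearity of expectation: E[X] = C(55, 7) · 2^{1 − 21} = 202927725 · 1/1048576 = 202927725/1048576.
Numerically: E[X] ≈ 193.52696.

E[X] = C(55,7)·2^(1−C(7,2)) = 202927725/1048576 ≈ 193.52696.
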